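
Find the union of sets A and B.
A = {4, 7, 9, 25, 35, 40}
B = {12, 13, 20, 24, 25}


Set A = {4, 7, 9, 25, 35, 40}
Set B = {12, 13, 20, 24, 25}
A ∪ B includes all elements in either set.
Elements from A: {4, 7, 9, 25, 35, 40}
Elements from B not already included: {12, 13, 20, 24}
A ∪ B = {4, 7, 9, 12, 13, 20, 24, 25, 35, 40}

{4, 7, 9, 12, 13, 20, 24, 25, 35, 40}


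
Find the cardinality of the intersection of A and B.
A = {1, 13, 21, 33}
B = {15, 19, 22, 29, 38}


Set A = {1, 13, 21, 33}
Set B = {15, 19, 22, 29, 38}
A ∩ B = {}
|A ∩ B| = 0

0


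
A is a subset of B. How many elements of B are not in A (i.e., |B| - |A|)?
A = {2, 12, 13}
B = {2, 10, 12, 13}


Set A = {2, 12, 13}, |A| = 3
Set B = {2, 10, 12, 13}, |B| = 4
Since A ⊆ B: B \ A = {10}
|B| - |A| = 4 - 3 = 1

1


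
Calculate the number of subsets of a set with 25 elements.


The set has 25 elements.
The power set contains all possible subsets.
|P(A)| = 2^|A| = 2^25 = 33554432

33554432


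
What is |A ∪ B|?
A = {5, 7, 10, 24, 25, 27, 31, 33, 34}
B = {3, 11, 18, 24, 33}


Set A = {5, 7, 10, 24, 25, 27, 31, 33, 34}, |A| = 9
Set B = {3, 11, 18, 24, 33}, |B| = 5
A ∩ B = {24, 33}, |A ∩ B| = 2
|A ∪ B| = |A| + |B| - |A ∩ B| = 9 + 5 - 2 = 12

12


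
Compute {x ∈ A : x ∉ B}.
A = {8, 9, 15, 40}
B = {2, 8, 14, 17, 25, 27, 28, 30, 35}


Set A = {8, 9, 15, 40}
Set B = {2, 8, 14, 17, 25, 27, 28, 30, 35}
Check each element of A against B:
8 ∈ B, 9 ∉ B (include), 15 ∉ B (include), 40 ∉ B (include)
Elements of A not in B: {9, 15, 40}

{9, 15, 40}


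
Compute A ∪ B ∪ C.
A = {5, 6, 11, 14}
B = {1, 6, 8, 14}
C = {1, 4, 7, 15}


Set A = {5, 6, 11, 14}
Set B = {1, 6, 8, 14}
Set C = {1, 4, 7, 15}
First, A ∪ B = {1, 5, 6, 8, 11, 14}
Then, (A ∪ B) ∪ C = {1, 4, 5, 6, 7, 8, 11, 14, 15}

{1, 4, 5, 6, 7, 8, 11, 14, 15}


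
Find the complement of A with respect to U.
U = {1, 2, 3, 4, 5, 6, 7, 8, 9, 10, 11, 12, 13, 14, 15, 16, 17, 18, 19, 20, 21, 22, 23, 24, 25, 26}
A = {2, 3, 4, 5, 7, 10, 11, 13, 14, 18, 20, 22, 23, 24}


Universal set U = {1, 2, 3, 4, 5, 6, 7, 8, 9, 10, 11, 12, 13, 14, 15, 16, 17, 18, 19, 20, 21, 22, 23, 24, 25, 26}
Set A = {2, 3, 4, 5, 7, 10, 11, 13, 14, 18, 20, 22, 23, 24}
A' = U \ A = elements in U but not in A
Checking each element of U:
1 (not in A, include), 2 (in A, exclude), 3 (in A, exclude), 4 (in A, exclude), 5 (in A, exclude), 6 (not in A, include), 7 (in A, exclude), 8 (not in A, include), 9 (not in A, include), 10 (in A, exclude), 11 (in A, exclude), 12 (not in A, include), 13 (in A, exclude), 14 (in A, exclude), 15 (not in A, include), 16 (not in A, include), 17 (not in A, include), 18 (in A, exclude), 19 (not in A, include), 20 (in A, exclude), 21 (not in A, include), 22 (in A, exclude), 23 (in A, exclude), 24 (in A, exclude), 25 (not in A, include), 26 (not in A, include)
A' = {1, 6, 8, 9, 12, 15, 16, 17, 19, 21, 25, 26}

{1, 6, 8, 9, 12, 15, 16, 17, 19, 21, 25, 26}


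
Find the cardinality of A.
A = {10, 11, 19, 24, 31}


Set A = {10, 11, 19, 24, 31}
Listing elements: 10, 11, 19, 24, 31
Counting: 5 elements
|A| = 5

5


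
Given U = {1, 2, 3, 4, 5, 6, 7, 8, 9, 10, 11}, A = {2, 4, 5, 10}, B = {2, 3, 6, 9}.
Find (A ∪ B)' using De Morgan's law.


U = {1, 2, 3, 4, 5, 6, 7, 8, 9, 10, 11}
A = {2, 4, 5, 10}, B = {2, 3, 6, 9}
A ∪ B = {2, 3, 4, 5, 6, 9, 10}
(A ∪ B)' = U \ (A ∪ B) = {1, 7, 8, 11}
Verification via A' ∩ B': A' = {1, 3, 6, 7, 8, 9, 11}, B' = {1, 4, 5, 7, 8, 10, 11}
A' ∩ B' = {1, 7, 8, 11} ✓

{1, 7, 8, 11}


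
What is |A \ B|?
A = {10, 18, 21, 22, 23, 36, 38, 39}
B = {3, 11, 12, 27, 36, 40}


Set A = {10, 18, 21, 22, 23, 36, 38, 39}
Set B = {3, 11, 12, 27, 36, 40}
A \ B = {10, 18, 21, 22, 23, 38, 39}
|A \ B| = 7

7


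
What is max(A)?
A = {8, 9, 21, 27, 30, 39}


Set A = {8, 9, 21, 27, 30, 39}
Elements in ascending order: 8, 9, 21, 27, 30, 39
The largest element is 39.

39


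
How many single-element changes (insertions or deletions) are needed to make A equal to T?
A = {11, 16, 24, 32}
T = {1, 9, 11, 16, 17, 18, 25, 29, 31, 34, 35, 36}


Set A = {11, 16, 24, 32}
Set T = {1, 9, 11, 16, 17, 18, 25, 29, 31, 34, 35, 36}
Elements to remove from A (in A, not in T): {24, 32} → 2 removals
Elements to add to A (in T, not in A): {1, 9, 17, 18, 25, 29, 31, 34, 35, 36} → 10 additions
Total edits = 2 + 10 = 12

12


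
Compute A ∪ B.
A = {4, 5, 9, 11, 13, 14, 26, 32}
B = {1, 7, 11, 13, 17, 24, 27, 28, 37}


Set A = {4, 5, 9, 11, 13, 14, 26, 32}
Set B = {1, 7, 11, 13, 17, 24, 27, 28, 37}
A ∪ B includes all elements in either set.
Elements from A: {4, 5, 9, 11, 13, 14, 26, 32}
Elements from B not already included: {1, 7, 17, 24, 27, 28, 37}
A ∪ B = {1, 4, 5, 7, 9, 11, 13, 14, 17, 24, 26, 27, 28, 32, 37}

{1, 4, 5, 7, 9, 11, 13, 14, 17, 24, 26, 27, 28, 32, 37}


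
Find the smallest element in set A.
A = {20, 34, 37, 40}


Set A = {20, 34, 37, 40}
Elements in ascending order: 20, 34, 37, 40
The smallest element is 20.

20


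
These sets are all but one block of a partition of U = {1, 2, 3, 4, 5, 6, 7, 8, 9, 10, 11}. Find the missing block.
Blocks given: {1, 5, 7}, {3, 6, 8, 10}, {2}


U = {1, 2, 3, 4, 5, 6, 7, 8, 9, 10, 11}
Shown blocks: {1, 5, 7}, {3, 6, 8, 10}, {2}
A partition's blocks are pairwise disjoint and cover U, so the missing block = U \ (union of shown blocks).
Union of shown blocks: {1, 2, 3, 5, 6, 7, 8, 10}
Missing block = U \ (union) = {4, 9, 11}

{4, 9, 11}


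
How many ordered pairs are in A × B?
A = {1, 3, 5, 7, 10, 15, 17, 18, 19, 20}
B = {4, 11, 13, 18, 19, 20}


Set A = {1, 3, 5, 7, 10, 15, 17, 18, 19, 20} has 10 elements.
Set B = {4, 11, 13, 18, 19, 20} has 6 elements.
|A × B| = |A| × |B| = 10 × 6 = 60

60


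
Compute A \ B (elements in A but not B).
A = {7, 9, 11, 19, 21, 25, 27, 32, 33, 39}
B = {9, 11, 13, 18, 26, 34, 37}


Set A = {7, 9, 11, 19, 21, 25, 27, 32, 33, 39}
Set B = {9, 11, 13, 18, 26, 34, 37}
A \ B includes elements in A that are not in B.
Check each element of A:
7 (not in B, keep), 9 (in B, remove), 11 (in B, remove), 19 (not in B, keep), 21 (not in B, keep), 25 (not in B, keep), 27 (not in B, keep), 32 (not in B, keep), 33 (not in B, keep), 39 (not in B, keep)
A \ B = {7, 19, 21, 25, 27, 32, 33, 39}

{7, 19, 21, 25, 27, 32, 33, 39}


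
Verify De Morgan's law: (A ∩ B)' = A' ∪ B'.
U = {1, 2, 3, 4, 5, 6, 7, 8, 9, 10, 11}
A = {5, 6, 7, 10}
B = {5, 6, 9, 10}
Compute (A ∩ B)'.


U = {1, 2, 3, 4, 5, 6, 7, 8, 9, 10, 11}
A = {5, 6, 7, 10}, B = {5, 6, 9, 10}
A ∩ B = {5, 6, 10}
(A ∩ B)' = U \ (A ∩ B) = {1, 2, 3, 4, 7, 8, 9, 11}
Verification via A' ∪ B': A' = {1, 2, 3, 4, 8, 9, 11}, B' = {1, 2, 3, 4, 7, 8, 11}
A' ∪ B' = {1, 2, 3, 4, 7, 8, 9, 11} ✓

{1, 2, 3, 4, 7, 8, 9, 11}


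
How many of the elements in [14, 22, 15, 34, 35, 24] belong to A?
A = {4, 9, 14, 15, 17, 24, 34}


Set A = {4, 9, 14, 15, 17, 24, 34}
Candidates: [14, 22, 15, 34, 35, 24]
Check each candidate:
14 ∈ A, 22 ∉ A, 15 ∈ A, 34 ∈ A, 35 ∉ A, 24 ∈ A
Count of candidates in A: 4

4


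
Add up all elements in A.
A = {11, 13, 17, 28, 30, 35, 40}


Set A = {11, 13, 17, 28, 30, 35, 40}
Sum = 11 + 13 + 17 + 28 + 30 + 35 + 40 = 174

174


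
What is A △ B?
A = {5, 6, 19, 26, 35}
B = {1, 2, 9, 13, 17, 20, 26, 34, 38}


Set A = {5, 6, 19, 26, 35}
Set B = {1, 2, 9, 13, 17, 20, 26, 34, 38}
A △ B = (A \ B) ∪ (B \ A)
Elements in A but not B: {5, 6, 19, 35}
Elements in B but not A: {1, 2, 9, 13, 17, 20, 34, 38}
A △ B = {1, 2, 5, 6, 9, 13, 17, 19, 20, 34, 35, 38}

{1, 2, 5, 6, 9, 13, 17, 19, 20, 34, 35, 38}


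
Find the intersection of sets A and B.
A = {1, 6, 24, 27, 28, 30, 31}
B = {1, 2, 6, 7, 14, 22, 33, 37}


Set A = {1, 6, 24, 27, 28, 30, 31}
Set B = {1, 2, 6, 7, 14, 22, 33, 37}
A ∩ B includes only elements in both sets.
Check each element of A against B:
1 ✓, 6 ✓, 24 ✗, 27 ✗, 28 ✗, 30 ✗, 31 ✗
A ∩ B = {1, 6}

{1, 6}


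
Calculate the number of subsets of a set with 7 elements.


The set has 7 elements.
The power set contains all possible subsets.
|P(A)| = 2^|A| = 2^7 = 128

128


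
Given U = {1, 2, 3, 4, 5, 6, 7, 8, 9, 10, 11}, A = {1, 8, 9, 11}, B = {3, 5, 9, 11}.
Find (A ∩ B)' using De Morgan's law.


U = {1, 2, 3, 4, 5, 6, 7, 8, 9, 10, 11}
A = {1, 8, 9, 11}, B = {3, 5, 9, 11}
A ∩ B = {9, 11}
(A ∩ B)' = U \ (A ∩ B) = {1, 2, 3, 4, 5, 6, 7, 8, 10}
Verification via A' ∪ B': A' = {2, 3, 4, 5, 6, 7, 10}, B' = {1, 2, 4, 6, 7, 8, 10}
A' ∪ B' = {1, 2, 3, 4, 5, 6, 7, 8, 10} ✓

{1, 2, 3, 4, 5, 6, 7, 8, 10}


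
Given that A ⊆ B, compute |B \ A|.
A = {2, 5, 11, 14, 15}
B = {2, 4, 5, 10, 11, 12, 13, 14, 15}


Set A = {2, 5, 11, 14, 15}, |A| = 5
Set B = {2, 4, 5, 10, 11, 12, 13, 14, 15}, |B| = 9
Since A ⊆ B: B \ A = {4, 10, 12, 13}
|B| - |A| = 9 - 5 = 4

4


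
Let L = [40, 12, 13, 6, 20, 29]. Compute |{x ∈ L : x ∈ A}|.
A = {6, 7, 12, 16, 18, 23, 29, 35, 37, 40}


Set A = {6, 7, 12, 16, 18, 23, 29, 35, 37, 40}
Candidates: [40, 12, 13, 6, 20, 29]
Check each candidate:
40 ∈ A, 12 ∈ A, 13 ∉ A, 6 ∈ A, 20 ∉ A, 29 ∈ A
Count of candidates in A: 4

4


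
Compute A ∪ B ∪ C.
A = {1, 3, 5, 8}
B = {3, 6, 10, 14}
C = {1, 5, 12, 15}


Set A = {1, 3, 5, 8}
Set B = {3, 6, 10, 14}
Set C = {1, 5, 12, 15}
First, A ∪ B = {1, 3, 5, 6, 8, 10, 14}
Then, (A ∪ B) ∪ C = {1, 3, 5, 6, 8, 10, 12, 14, 15}

{1, 3, 5, 6, 8, 10, 12, 14, 15}


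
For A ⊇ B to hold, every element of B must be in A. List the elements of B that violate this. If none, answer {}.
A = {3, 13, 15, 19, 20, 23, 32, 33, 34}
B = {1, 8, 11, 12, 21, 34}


Set A = {3, 13, 15, 19, 20, 23, 32, 33, 34}
Set B = {1, 8, 11, 12, 21, 34}
Check each element of B against A:
1 ∉ A (include), 8 ∉ A (include), 11 ∉ A (include), 12 ∉ A (include), 21 ∉ A (include), 34 ∈ A
Elements of B not in A: {1, 8, 11, 12, 21}

{1, 8, 11, 12, 21}


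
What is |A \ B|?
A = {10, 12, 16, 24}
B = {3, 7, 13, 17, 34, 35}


Set A = {10, 12, 16, 24}
Set B = {3, 7, 13, 17, 34, 35}
A \ B = {10, 12, 16, 24}
|A \ B| = 4

4


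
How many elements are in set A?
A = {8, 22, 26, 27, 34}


Set A = {8, 22, 26, 27, 34}
Listing elements: 8, 22, 26, 27, 34
Counting: 5 elements
|A| = 5

5


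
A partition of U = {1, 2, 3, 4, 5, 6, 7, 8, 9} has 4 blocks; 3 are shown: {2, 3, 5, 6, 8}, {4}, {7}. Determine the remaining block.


U = {1, 2, 3, 4, 5, 6, 7, 8, 9}
Shown blocks: {2, 3, 5, 6, 8}, {4}, {7}
A partition's blocks are pairwise disjoint and cover U, so the missing block = U \ (union of shown blocks).
Union of shown blocks: {2, 3, 4, 5, 6, 7, 8}
Missing block = U \ (union) = {1, 9}

{1, 9}


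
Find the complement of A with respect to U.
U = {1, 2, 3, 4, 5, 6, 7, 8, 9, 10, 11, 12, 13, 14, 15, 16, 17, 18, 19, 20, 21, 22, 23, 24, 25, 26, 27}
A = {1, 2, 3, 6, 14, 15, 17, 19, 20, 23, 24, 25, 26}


Universal set U = {1, 2, 3, 4, 5, 6, 7, 8, 9, 10, 11, 12, 13, 14, 15, 16, 17, 18, 19, 20, 21, 22, 23, 24, 25, 26, 27}
Set A = {1, 2, 3, 6, 14, 15, 17, 19, 20, 23, 24, 25, 26}
A' = U \ A = elements in U but not in A
Checking each element of U:
1 (in A, exclude), 2 (in A, exclude), 3 (in A, exclude), 4 (not in A, include), 5 (not in A, include), 6 (in A, exclude), 7 (not in A, include), 8 (not in A, include), 9 (not in A, include), 10 (not in A, include), 11 (not in A, include), 12 (not in A, include), 13 (not in A, include), 14 (in A, exclude), 15 (in A, exclude), 16 (not in A, include), 17 (in A, exclude), 18 (not in A, include), 19 (in A, exclude), 20 (in A, exclude), 21 (not in A, include), 22 (not in A, include), 23 (in A, exclude), 24 (in A, exclude), 25 (in A, exclude), 26 (in A, exclude), 27 (not in A, include)
A' = {4, 5, 7, 8, 9, 10, 11, 12, 13, 16, 18, 21, 22, 27}

{4, 5, 7, 8, 9, 10, 11, 12, 13, 16, 18, 21, 22, 27}


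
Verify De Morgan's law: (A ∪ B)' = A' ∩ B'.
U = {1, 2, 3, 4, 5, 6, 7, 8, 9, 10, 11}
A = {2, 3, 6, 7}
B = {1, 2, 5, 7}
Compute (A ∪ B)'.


U = {1, 2, 3, 4, 5, 6, 7, 8, 9, 10, 11}
A = {2, 3, 6, 7}, B = {1, 2, 5, 7}
A ∪ B = {1, 2, 3, 5, 6, 7}
(A ∪ B)' = U \ (A ∪ B) = {4, 8, 9, 10, 11}
Verification via A' ∩ B': A' = {1, 4, 5, 8, 9, 10, 11}, B' = {3, 4, 6, 8, 9, 10, 11}
A' ∩ B' = {4, 8, 9, 10, 11} ✓

{4, 8, 9, 10, 11}


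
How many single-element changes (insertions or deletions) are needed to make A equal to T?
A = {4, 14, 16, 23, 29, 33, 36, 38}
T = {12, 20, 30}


Set A = {4, 14, 16, 23, 29, 33, 36, 38}
Set T = {12, 20, 30}
Elements to remove from A (in A, not in T): {4, 14, 16, 23, 29, 33, 36, 38} → 8 removals
Elements to add to A (in T, not in A): {12, 20, 30} → 3 additions
Total edits = 8 + 3 = 11

11


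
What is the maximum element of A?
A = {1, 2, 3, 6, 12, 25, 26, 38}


Set A = {1, 2, 3, 6, 12, 25, 26, 38}
Elements in ascending order: 1, 2, 3, 6, 12, 25, 26, 38
The largest element is 38.

38


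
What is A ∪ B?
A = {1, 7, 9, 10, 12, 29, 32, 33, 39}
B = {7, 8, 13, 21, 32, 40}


Set A = {1, 7, 9, 10, 12, 29, 32, 33, 39}
Set B = {7, 8, 13, 21, 32, 40}
A ∪ B includes all elements in either set.
Elements from A: {1, 7, 9, 10, 12, 29, 32, 33, 39}
Elements from B not already included: {8, 13, 21, 40}
A ∪ B = {1, 7, 8, 9, 10, 12, 13, 21, 29, 32, 33, 39, 40}

{1, 7, 8, 9, 10, 12, 13, 21, 29, 32, 33, 39, 40}


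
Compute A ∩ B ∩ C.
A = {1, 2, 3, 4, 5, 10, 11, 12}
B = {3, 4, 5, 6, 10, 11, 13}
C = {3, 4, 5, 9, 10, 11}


Set A = {1, 2, 3, 4, 5, 10, 11, 12}
Set B = {3, 4, 5, 6, 10, 11, 13}
Set C = {3, 4, 5, 9, 10, 11}
First, A ∩ B = {3, 4, 5, 10, 11}
Then, (A ∩ B) ∩ C = {3, 4, 5, 10, 11}

{3, 4, 5, 10, 11}


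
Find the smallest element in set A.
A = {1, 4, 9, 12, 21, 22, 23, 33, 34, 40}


Set A = {1, 4, 9, 12, 21, 22, 23, 33, 34, 40}
Elements in ascending order: 1, 4, 9, 12, 21, 22, 23, 33, 34, 40
The smallest element is 1.

1


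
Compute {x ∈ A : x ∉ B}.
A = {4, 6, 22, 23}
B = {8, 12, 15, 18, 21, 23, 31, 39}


Set A = {4, 6, 22, 23}
Set B = {8, 12, 15, 18, 21, 23, 31, 39}
Check each element of A against B:
4 ∉ B (include), 6 ∉ B (include), 22 ∉ B (include), 23 ∈ B
Elements of A not in B: {4, 6, 22}

{4, 6, 22}


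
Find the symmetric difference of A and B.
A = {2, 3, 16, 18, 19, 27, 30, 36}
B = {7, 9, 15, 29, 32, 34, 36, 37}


Set A = {2, 3, 16, 18, 19, 27, 30, 36}
Set B = {7, 9, 15, 29, 32, 34, 36, 37}
A △ B = (A \ B) ∪ (B \ A)
Elements in A but not B: {2, 3, 16, 18, 19, 27, 30}
Elements in B but not A: {7, 9, 15, 29, 32, 34, 37}
A △ B = {2, 3, 7, 9, 15, 16, 18, 19, 27, 29, 30, 32, 34, 37}

{2, 3, 7, 9, 15, 16, 18, 19, 27, 29, 30, 32, 34, 37}


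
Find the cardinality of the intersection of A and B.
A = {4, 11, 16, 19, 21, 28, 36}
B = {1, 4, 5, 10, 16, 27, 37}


Set A = {4, 11, 16, 19, 21, 28, 36}
Set B = {1, 4, 5, 10, 16, 27, 37}
A ∩ B = {4, 16}
|A ∩ B| = 2

2


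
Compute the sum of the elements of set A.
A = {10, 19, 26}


Set A = {10, 19, 26}
Sum = 10 + 19 + 26 = 55

55


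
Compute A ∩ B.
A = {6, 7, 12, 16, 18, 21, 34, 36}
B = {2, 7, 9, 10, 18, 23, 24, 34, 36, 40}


Set A = {6, 7, 12, 16, 18, 21, 34, 36}
Set B = {2, 7, 9, 10, 18, 23, 24, 34, 36, 40}
A ∩ B includes only elements in both sets.
Check each element of A against B:
6 ✗, 7 ✓, 12 ✗, 16 ✗, 18 ✓, 21 ✗, 34 ✓, 36 ✓
A ∩ B = {7, 18, 34, 36}

{7, 18, 34, 36}


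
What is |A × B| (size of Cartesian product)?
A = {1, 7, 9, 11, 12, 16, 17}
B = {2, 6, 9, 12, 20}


Set A = {1, 7, 9, 11, 12, 16, 17} has 7 elements.
Set B = {2, 6, 9, 12, 20} has 5 elements.
|A × B| = |A| × |B| = 7 × 5 = 35

35


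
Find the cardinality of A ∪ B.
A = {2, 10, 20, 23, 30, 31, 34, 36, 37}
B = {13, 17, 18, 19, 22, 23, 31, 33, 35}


Set A = {2, 10, 20, 23, 30, 31, 34, 36, 37}, |A| = 9
Set B = {13, 17, 18, 19, 22, 23, 31, 33, 35}, |B| = 9
A ∩ B = {23, 31}, |A ∩ B| = 2
|A ∪ B| = |A| + |B| - |A ∩ B| = 9 + 9 - 2 = 16

16


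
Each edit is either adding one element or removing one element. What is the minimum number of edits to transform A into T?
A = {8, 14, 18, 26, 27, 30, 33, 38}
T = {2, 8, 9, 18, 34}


Set A = {8, 14, 18, 26, 27, 30, 33, 38}
Set T = {2, 8, 9, 18, 34}
Elements to remove from A (in A, not in T): {14, 26, 27, 30, 33, 38} → 6 removals
Elements to add to A (in T, not in A): {2, 9, 34} → 3 additions
Total edits = 6 + 3 = 9

9


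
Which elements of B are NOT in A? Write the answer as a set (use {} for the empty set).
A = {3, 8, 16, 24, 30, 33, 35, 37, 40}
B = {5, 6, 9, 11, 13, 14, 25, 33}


Set A = {3, 8, 16, 24, 30, 33, 35, 37, 40}
Set B = {5, 6, 9, 11, 13, 14, 25, 33}
Check each element of B against A:
5 ∉ A (include), 6 ∉ A (include), 9 ∉ A (include), 11 ∉ A (include), 13 ∉ A (include), 14 ∉ A (include), 25 ∉ A (include), 33 ∈ A
Elements of B not in A: {5, 6, 9, 11, 13, 14, 25}

{5, 6, 9, 11, 13, 14, 25}


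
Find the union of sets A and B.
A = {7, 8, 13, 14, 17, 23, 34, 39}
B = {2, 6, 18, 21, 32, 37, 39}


Set A = {7, 8, 13, 14, 17, 23, 34, 39}
Set B = {2, 6, 18, 21, 32, 37, 39}
A ∪ B includes all elements in either set.
Elements from A: {7, 8, 13, 14, 17, 23, 34, 39}
Elements from B not already included: {2, 6, 18, 21, 32, 37}
A ∪ B = {2, 6, 7, 8, 13, 14, 17, 18, 21, 23, 32, 34, 37, 39}

{2, 6, 7, 8, 13, 14, 17, 18, 21, 23, 32, 34, 37, 39}


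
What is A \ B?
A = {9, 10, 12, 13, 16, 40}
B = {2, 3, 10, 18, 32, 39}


Set A = {9, 10, 12, 13, 16, 40}
Set B = {2, 3, 10, 18, 32, 39}
A \ B includes elements in A that are not in B.
Check each element of A:
9 (not in B, keep), 10 (in B, remove), 12 (not in B, keep), 13 (not in B, keep), 16 (not in B, keep), 40 (not in B, keep)
A \ B = {9, 12, 13, 16, 40}

{9, 12, 13, 16, 40}


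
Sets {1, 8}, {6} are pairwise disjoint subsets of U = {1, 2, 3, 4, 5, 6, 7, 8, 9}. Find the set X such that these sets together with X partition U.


U = {1, 2, 3, 4, 5, 6, 7, 8, 9}
Shown blocks: {1, 8}, {6}
A partition's blocks are pairwise disjoint and cover U, so the missing block = U \ (union of shown blocks).
Union of shown blocks: {1, 6, 8}
Missing block = U \ (union) = {2, 3, 4, 5, 7, 9}

{2, 3, 4, 5, 7, 9}


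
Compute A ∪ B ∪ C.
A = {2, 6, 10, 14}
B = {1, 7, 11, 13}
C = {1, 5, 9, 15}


Set A = {2, 6, 10, 14}
Set B = {1, 7, 11, 13}
Set C = {1, 5, 9, 15}
First, A ∪ B = {1, 2, 6, 7, 10, 11, 13, 14}
Then, (A ∪ B) ∪ C = {1, 2, 5, 6, 7, 9, 10, 11, 13, 14, 15}

{1, 2, 5, 6, 7, 9, 10, 11, 13, 14, 15}


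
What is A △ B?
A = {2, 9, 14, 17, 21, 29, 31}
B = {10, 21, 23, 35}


Set A = {2, 9, 14, 17, 21, 29, 31}
Set B = {10, 21, 23, 35}
A △ B = (A \ B) ∪ (B \ A)
Elements in A but not B: {2, 9, 14, 17, 29, 31}
Elements in B but not A: {10, 23, 35}
A △ B = {2, 9, 10, 14, 17, 23, 29, 31, 35}

{2, 9, 10, 14, 17, 23, 29, 31, 35}


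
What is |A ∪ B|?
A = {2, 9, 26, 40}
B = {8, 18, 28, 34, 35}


Set A = {2, 9, 26, 40}, |A| = 4
Set B = {8, 18, 28, 34, 35}, |B| = 5
A ∩ B = {}, |A ∩ B| = 0
|A ∪ B| = |A| + |B| - |A ∩ B| = 4 + 5 - 0 = 9

9


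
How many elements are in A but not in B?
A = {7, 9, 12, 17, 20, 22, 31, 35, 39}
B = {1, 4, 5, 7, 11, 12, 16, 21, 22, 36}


Set A = {7, 9, 12, 17, 20, 22, 31, 35, 39}
Set B = {1, 4, 5, 7, 11, 12, 16, 21, 22, 36}
A \ B = {9, 17, 20, 31, 35, 39}
|A \ B| = 6

6


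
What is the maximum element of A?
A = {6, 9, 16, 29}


Set A = {6, 9, 16, 29}
Elements in ascending order: 6, 9, 16, 29
The largest element is 29.

29


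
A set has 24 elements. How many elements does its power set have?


The set has 24 elements.
The power set contains all possible subsets.
|P(A)| = 2^|A| = 2^24 = 16777216

16777216


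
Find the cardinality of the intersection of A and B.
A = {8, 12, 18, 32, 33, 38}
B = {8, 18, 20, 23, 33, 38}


Set A = {8, 12, 18, 32, 33, 38}
Set B = {8, 18, 20, 23, 33, 38}
A ∩ B = {8, 18, 33, 38}
|A ∩ B| = 4

4


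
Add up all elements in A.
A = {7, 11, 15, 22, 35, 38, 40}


Set A = {7, 11, 15, 22, 35, 38, 40}
Sum = 7 + 11 + 15 + 22 + 35 + 38 + 40 = 168

168


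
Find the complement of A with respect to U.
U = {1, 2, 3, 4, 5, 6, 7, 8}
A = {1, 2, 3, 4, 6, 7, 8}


Universal set U = {1, 2, 3, 4, 5, 6, 7, 8}
Set A = {1, 2, 3, 4, 6, 7, 8}
A' = U \ A = elements in U but not in A
Checking each element of U:
1 (in A, exclude), 2 (in A, exclude), 3 (in A, exclude), 4 (in A, exclude), 5 (not in A, include), 6 (in A, exclude), 7 (in A, exclude), 8 (in A, exclude)
A' = {5}

{5}


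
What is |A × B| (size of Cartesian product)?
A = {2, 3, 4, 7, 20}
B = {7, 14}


Set A = {2, 3, 4, 7, 20} has 5 elements.
Set B = {7, 14} has 2 elements.
|A × B| = |A| × |B| = 5 × 2 = 10

10


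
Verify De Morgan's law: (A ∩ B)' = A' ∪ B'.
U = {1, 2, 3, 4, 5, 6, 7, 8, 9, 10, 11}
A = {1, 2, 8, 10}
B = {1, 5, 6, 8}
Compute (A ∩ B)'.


U = {1, 2, 3, 4, 5, 6, 7, 8, 9, 10, 11}
A = {1, 2, 8, 10}, B = {1, 5, 6, 8}
A ∩ B = {1, 8}
(A ∩ B)' = U \ (A ∩ B) = {2, 3, 4, 5, 6, 7, 9, 10, 11}
Verification via A' ∪ B': A' = {3, 4, 5, 6, 7, 9, 11}, B' = {2, 3, 4, 7, 9, 10, 11}
A' ∪ B' = {2, 3, 4, 5, 6, 7, 9, 10, 11} ✓

{2, 3, 4, 5, 6, 7, 9, 10, 11}


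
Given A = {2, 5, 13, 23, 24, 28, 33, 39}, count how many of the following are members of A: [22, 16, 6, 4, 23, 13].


Set A = {2, 5, 13, 23, 24, 28, 33, 39}
Candidates: [22, 16, 6, 4, 23, 13]
Check each candidate:
22 ∉ A, 16 ∉ A, 6 ∉ A, 4 ∉ A, 23 ∈ A, 13 ∈ A
Count of candidates in A: 2

2


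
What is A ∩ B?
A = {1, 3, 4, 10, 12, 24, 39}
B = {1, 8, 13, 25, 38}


Set A = {1, 3, 4, 10, 12, 24, 39}
Set B = {1, 8, 13, 25, 38}
A ∩ B includes only elements in both sets.
Check each element of A against B:
1 ✓, 3 ✗, 4 ✗, 10 ✗, 12 ✗, 24 ✗, 39 ✗
A ∩ B = {1}

{1}


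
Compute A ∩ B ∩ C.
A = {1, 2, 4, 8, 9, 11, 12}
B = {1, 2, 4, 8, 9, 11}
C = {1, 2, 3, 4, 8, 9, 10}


Set A = {1, 2, 4, 8, 9, 11, 12}
Set B = {1, 2, 4, 8, 9, 11}
Set C = {1, 2, 3, 4, 8, 9, 10}
First, A ∩ B = {1, 2, 4, 8, 9, 11}
Then, (A ∩ B) ∩ C = {1, 2, 4, 8, 9}

{1, 2, 4, 8, 9}


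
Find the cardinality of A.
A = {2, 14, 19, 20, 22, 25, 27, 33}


Set A = {2, 14, 19, 20, 22, 25, 27, 33}
Listing elements: 2, 14, 19, 20, 22, 25, 27, 33
Counting: 8 elements
|A| = 8

8


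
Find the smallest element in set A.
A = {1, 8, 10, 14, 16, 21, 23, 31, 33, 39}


Set A = {1, 8, 10, 14, 16, 21, 23, 31, 33, 39}
Elements in ascending order: 1, 8, 10, 14, 16, 21, 23, 31, 33, 39
The smallest element is 1.

1


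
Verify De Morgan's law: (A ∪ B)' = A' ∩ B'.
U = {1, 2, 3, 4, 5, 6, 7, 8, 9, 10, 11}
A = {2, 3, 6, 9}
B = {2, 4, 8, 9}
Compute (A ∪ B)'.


U = {1, 2, 3, 4, 5, 6, 7, 8, 9, 10, 11}
A = {2, 3, 6, 9}, B = {2, 4, 8, 9}
A ∪ B = {2, 3, 4, 6, 8, 9}
(A ∪ B)' = U \ (A ∪ B) = {1, 5, 7, 10, 11}
Verification via A' ∩ B': A' = {1, 4, 5, 7, 8, 10, 11}, B' = {1, 3, 5, 6, 7, 10, 11}
A' ∩ B' = {1, 5, 7, 10, 11} ✓

{1, 5, 7, 10, 11}


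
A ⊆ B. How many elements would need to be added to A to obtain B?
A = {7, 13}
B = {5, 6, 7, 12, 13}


Set A = {7, 13}, |A| = 2
Set B = {5, 6, 7, 12, 13}, |B| = 5
Since A ⊆ B: B \ A = {5, 6, 12}
|B| - |A| = 5 - 2 = 3

3


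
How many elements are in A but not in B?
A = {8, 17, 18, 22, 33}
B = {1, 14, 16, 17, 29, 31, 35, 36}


Set A = {8, 17, 18, 22, 33}
Set B = {1, 14, 16, 17, 29, 31, 35, 36}
A \ B = {8, 18, 22, 33}
|A \ B| = 4

4


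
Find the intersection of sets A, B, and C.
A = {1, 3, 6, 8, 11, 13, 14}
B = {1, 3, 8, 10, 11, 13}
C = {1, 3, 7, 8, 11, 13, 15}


Set A = {1, 3, 6, 8, 11, 13, 14}
Set B = {1, 3, 8, 10, 11, 13}
Set C = {1, 3, 7, 8, 11, 13, 15}
First, A ∩ B = {1, 3, 8, 11, 13}
Then, (A ∩ B) ∩ C = {1, 3, 8, 11, 13}

{1, 3, 8, 11, 13}


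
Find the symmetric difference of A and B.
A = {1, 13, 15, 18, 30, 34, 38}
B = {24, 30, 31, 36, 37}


Set A = {1, 13, 15, 18, 30, 34, 38}
Set B = {24, 30, 31, 36, 37}
A △ B = (A \ B) ∪ (B \ A)
Elements in A but not B: {1, 13, 15, 18, 34, 38}
Elements in B but not A: {24, 31, 36, 37}
A △ B = {1, 13, 15, 18, 24, 31, 34, 36, 37, 38}

{1, 13, 15, 18, 24, 31, 34, 36, 37, 38}


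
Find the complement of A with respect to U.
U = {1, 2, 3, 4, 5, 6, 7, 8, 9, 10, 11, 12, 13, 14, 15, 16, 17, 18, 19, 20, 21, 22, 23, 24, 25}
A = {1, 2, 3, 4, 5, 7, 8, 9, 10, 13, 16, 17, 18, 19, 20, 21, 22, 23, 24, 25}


Universal set U = {1, 2, 3, 4, 5, 6, 7, 8, 9, 10, 11, 12, 13, 14, 15, 16, 17, 18, 19, 20, 21, 22, 23, 24, 25}
Set A = {1, 2, 3, 4, 5, 7, 8, 9, 10, 13, 16, 17, 18, 19, 20, 21, 22, 23, 24, 25}
A' = U \ A = elements in U but not in A
Checking each element of U:
1 (in A, exclude), 2 (in A, exclude), 3 (in A, exclude), 4 (in A, exclude), 5 (in A, exclude), 6 (not in A, include), 7 (in A, exclude), 8 (in A, exclude), 9 (in A, exclude), 10 (in A, exclude), 11 (not in A, include), 12 (not in A, include), 13 (in A, exclude), 14 (not in A, include), 15 (not in A, include), 16 (in A, exclude), 17 (in A, exclude), 18 (in A, exclude), 19 (in A, exclude), 20 (in A, exclude), 21 (in A, exclude), 22 (in A, exclude), 23 (in A, exclude), 24 (in A, exclude), 25 (in A, exclude)
A' = {6, 11, 12, 14, 15}

{6, 11, 12, 14, 15}


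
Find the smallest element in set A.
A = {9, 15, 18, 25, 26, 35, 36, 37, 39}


Set A = {9, 15, 18, 25, 26, 35, 36, 37, 39}
Elements in ascending order: 9, 15, 18, 25, 26, 35, 36, 37, 39
The smallest element is 9.

9


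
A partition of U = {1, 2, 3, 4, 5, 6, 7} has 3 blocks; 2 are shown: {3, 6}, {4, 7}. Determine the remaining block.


U = {1, 2, 3, 4, 5, 6, 7}
Shown blocks: {3, 6}, {4, 7}
A partition's blocks are pairwise disjoint and cover U, so the missing block = U \ (union of shown blocks).
Union of shown blocks: {3, 4, 6, 7}
Missing block = U \ (union) = {1, 2, 5}

{1, 2, 5}


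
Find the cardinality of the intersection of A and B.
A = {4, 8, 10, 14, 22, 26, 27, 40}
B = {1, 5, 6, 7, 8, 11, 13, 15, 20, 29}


Set A = {4, 8, 10, 14, 22, 26, 27, 40}
Set B = {1, 5, 6, 7, 8, 11, 13, 15, 20, 29}
A ∩ B = {8}
|A ∩ B| = 1

1


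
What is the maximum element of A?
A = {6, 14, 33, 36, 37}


Set A = {6, 14, 33, 36, 37}
Elements in ascending order: 6, 14, 33, 36, 37
The largest element is 37.

37


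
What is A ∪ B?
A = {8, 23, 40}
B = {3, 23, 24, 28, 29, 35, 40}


Set A = {8, 23, 40}
Set B = {3, 23, 24, 28, 29, 35, 40}
A ∪ B includes all elements in either set.
Elements from A: {8, 23, 40}
Elements from B not already included: {3, 24, 28, 29, 35}
A ∪ B = {3, 8, 23, 24, 28, 29, 35, 40}

{3, 8, 23, 24, 28, 29, 35, 40}


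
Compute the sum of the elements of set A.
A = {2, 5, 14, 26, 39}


Set A = {2, 5, 14, 26, 39}
Sum = 2 + 5 + 14 + 26 + 39 = 86

86


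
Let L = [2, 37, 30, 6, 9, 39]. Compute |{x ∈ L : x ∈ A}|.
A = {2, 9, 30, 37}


Set A = {2, 9, 30, 37}
Candidates: [2, 37, 30, 6, 9, 39]
Check each candidate:
2 ∈ A, 37 ∈ A, 30 ∈ A, 6 ∉ A, 9 ∈ A, 39 ∉ A
Count of candidates in A: 4

4


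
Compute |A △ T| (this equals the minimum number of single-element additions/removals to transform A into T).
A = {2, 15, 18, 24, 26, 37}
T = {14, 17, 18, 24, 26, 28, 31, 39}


Set A = {2, 15, 18, 24, 26, 37}
Set T = {14, 17, 18, 24, 26, 28, 31, 39}
Elements to remove from A (in A, not in T): {2, 15, 37} → 3 removals
Elements to add to A (in T, not in A): {14, 17, 28, 31, 39} → 5 additions
Total edits = 3 + 5 = 8

8


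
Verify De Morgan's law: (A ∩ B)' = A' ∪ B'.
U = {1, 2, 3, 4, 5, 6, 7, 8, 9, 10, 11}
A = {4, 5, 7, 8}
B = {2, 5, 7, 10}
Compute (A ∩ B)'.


U = {1, 2, 3, 4, 5, 6, 7, 8, 9, 10, 11}
A = {4, 5, 7, 8}, B = {2, 5, 7, 10}
A ∩ B = {5, 7}
(A ∩ B)' = U \ (A ∩ B) = {1, 2, 3, 4, 6, 8, 9, 10, 11}
Verification via A' ∪ B': A' = {1, 2, 3, 6, 9, 10, 11}, B' = {1, 3, 4, 6, 8, 9, 11}
A' ∪ B' = {1, 2, 3, 4, 6, 8, 9, 10, 11} ✓

{1, 2, 3, 4, 6, 8, 9, 10, 11}


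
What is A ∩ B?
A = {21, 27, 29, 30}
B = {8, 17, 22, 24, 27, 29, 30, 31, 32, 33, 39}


Set A = {21, 27, 29, 30}
Set B = {8, 17, 22, 24, 27, 29, 30, 31, 32, 33, 39}
A ∩ B includes only elements in both sets.
Check each element of A against B:
21 ✗, 27 ✓, 29 ✓, 30 ✓
A ∩ B = {27, 29, 30}

{27, 29, 30}


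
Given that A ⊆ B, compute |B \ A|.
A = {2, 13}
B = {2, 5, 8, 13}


Set A = {2, 13}, |A| = 2
Set B = {2, 5, 8, 13}, |B| = 4
Since A ⊆ B: B \ A = {5, 8}
|B| - |A| = 4 - 2 = 2

2


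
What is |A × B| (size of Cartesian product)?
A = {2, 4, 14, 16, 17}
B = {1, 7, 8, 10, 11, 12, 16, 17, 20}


Set A = {2, 4, 14, 16, 17} has 5 elements.
Set B = {1, 7, 8, 10, 11, 12, 16, 17, 20} has 9 elements.
|A × B| = |A| × |B| = 5 × 9 = 45

45


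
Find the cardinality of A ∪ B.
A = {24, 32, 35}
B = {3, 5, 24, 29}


Set A = {24, 32, 35}, |A| = 3
Set B = {3, 5, 24, 29}, |B| = 4
A ∩ B = {24}, |A ∩ B| = 1
|A ∪ B| = |A| + |B| - |A ∩ B| = 3 + 4 - 1 = 6

6


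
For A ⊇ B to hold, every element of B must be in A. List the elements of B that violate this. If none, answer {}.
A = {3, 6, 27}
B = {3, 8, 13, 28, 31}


Set A = {3, 6, 27}
Set B = {3, 8, 13, 28, 31}
Check each element of B against A:
3 ∈ A, 8 ∉ A (include), 13 ∉ A (include), 28 ∉ A (include), 31 ∉ A (include)
Elements of B not in A: {8, 13, 28, 31}

{8, 13, 28, 31}


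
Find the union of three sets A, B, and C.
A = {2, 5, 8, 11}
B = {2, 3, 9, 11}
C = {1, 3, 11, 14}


Set A = {2, 5, 8, 11}
Set B = {2, 3, 9, 11}
Set C = {1, 3, 11, 14}
First, A ∪ B = {2, 3, 5, 8, 9, 11}
Then, (A ∪ B) ∪ C = {1, 2, 3, 5, 8, 9, 11, 14}

{1, 2, 3, 5, 8, 9, 11, 14}


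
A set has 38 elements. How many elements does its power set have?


The set has 38 elements.
The power set contains all possible subsets.
|P(A)| = 2^|A| = 2^38 = 274877906944

274877906944


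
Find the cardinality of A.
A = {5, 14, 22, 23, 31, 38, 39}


Set A = {5, 14, 22, 23, 31, 38, 39}
Listing elements: 5, 14, 22, 23, 31, 38, 39
Counting: 7 elements
|A| = 7

7


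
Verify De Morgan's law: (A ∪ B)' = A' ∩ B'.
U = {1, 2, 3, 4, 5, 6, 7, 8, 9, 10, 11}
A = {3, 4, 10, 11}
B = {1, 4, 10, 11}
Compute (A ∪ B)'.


U = {1, 2, 3, 4, 5, 6, 7, 8, 9, 10, 11}
A = {3, 4, 10, 11}, B = {1, 4, 10, 11}
A ∪ B = {1, 3, 4, 10, 11}
(A ∪ B)' = U \ (A ∪ B) = {2, 5, 6, 7, 8, 9}
Verification via A' ∩ B': A' = {1, 2, 5, 6, 7, 8, 9}, B' = {2, 3, 5, 6, 7, 8, 9}
A' ∩ B' = {2, 5, 6, 7, 8, 9} ✓

{2, 5, 6, 7, 8, 9}


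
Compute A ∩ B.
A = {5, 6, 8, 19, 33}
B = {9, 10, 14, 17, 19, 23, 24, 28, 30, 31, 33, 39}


Set A = {5, 6, 8, 19, 33}
Set B = {9, 10, 14, 17, 19, 23, 24, 28, 30, 31, 33, 39}
A ∩ B includes only elements in both sets.
Check each element of A against B:
5 ✗, 6 ✗, 8 ✗, 19 ✓, 33 ✓
A ∩ B = {19, 33}

{19, 33}


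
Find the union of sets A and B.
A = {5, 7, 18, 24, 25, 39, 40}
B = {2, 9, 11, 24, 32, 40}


Set A = {5, 7, 18, 24, 25, 39, 40}
Set B = {2, 9, 11, 24, 32, 40}
A ∪ B includes all elements in either set.
Elements from A: {5, 7, 18, 24, 25, 39, 40}
Elements from B not already included: {2, 9, 11, 32}
A ∪ B = {2, 5, 7, 9, 11, 18, 24, 25, 32, 39, 40}

{2, 5, 7, 9, 11, 18, 24, 25, 32, 39, 40}


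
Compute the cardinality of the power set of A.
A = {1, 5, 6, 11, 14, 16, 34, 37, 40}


Set A = {1, 5, 6, 11, 14, 16, 34, 37, 40}
|A| = 9
The power set P(A) contains all subsets of A.
|P(A)| = 2^|A| = 2^9 = 512

512


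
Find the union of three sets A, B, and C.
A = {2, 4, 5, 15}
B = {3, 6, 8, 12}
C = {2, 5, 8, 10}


Set A = {2, 4, 5, 15}
Set B = {3, 6, 8, 12}
Set C = {2, 5, 8, 10}
First, A ∪ B = {2, 3, 4, 5, 6, 8, 12, 15}
Then, (A ∪ B) ∪ C = {2, 3, 4, 5, 6, 8, 10, 12, 15}

{2, 3, 4, 5, 6, 8, 10, 12, 15}


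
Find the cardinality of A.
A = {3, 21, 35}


Set A = {3, 21, 35}
Listing elements: 3, 21, 35
Counting: 3 elements
|A| = 3

3


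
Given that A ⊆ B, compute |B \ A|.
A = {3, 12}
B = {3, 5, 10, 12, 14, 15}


Set A = {3, 12}, |A| = 2
Set B = {3, 5, 10, 12, 14, 15}, |B| = 6
Since A ⊆ B: B \ A = {5, 10, 14, 15}
|B| - |A| = 6 - 2 = 4

4


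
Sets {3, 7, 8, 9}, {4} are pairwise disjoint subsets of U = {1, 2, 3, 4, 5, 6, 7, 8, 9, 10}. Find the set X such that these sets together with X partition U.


U = {1, 2, 3, 4, 5, 6, 7, 8, 9, 10}
Shown blocks: {3, 7, 8, 9}, {4}
A partition's blocks are pairwise disjoint and cover U, so the missing block = U \ (union of shown blocks).
Union of shown blocks: {3, 4, 7, 8, 9}
Missing block = U \ (union) = {1, 2, 5, 6, 10}

{1, 2, 5, 6, 10}


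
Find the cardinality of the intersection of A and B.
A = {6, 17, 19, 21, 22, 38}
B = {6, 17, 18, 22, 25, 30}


Set A = {6, 17, 19, 21, 22, 38}
Set B = {6, 17, 18, 22, 25, 30}
A ∩ B = {6, 17, 22}
|A ∩ B| = 3

3


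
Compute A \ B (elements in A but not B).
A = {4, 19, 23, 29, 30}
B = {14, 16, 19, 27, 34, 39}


Set A = {4, 19, 23, 29, 30}
Set B = {14, 16, 19, 27, 34, 39}
A \ B includes elements in A that are not in B.
Check each element of A:
4 (not in B, keep), 19 (in B, remove), 23 (not in B, keep), 29 (not in B, keep), 30 (not in B, keep)
A \ B = {4, 23, 29, 30}

{4, 23, 29, 30}


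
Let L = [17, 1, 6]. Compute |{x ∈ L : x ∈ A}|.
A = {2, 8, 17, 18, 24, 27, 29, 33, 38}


Set A = {2, 8, 17, 18, 24, 27, 29, 33, 38}
Candidates: [17, 1, 6]
Check each candidate:
17 ∈ A, 1 ∉ A, 6 ∉ A
Count of candidates in A: 1

1


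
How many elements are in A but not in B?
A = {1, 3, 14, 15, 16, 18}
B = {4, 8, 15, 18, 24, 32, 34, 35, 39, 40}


Set A = {1, 3, 14, 15, 16, 18}
Set B = {4, 8, 15, 18, 24, 32, 34, 35, 39, 40}
A \ B = {1, 3, 14, 16}
|A \ B| = 4

4


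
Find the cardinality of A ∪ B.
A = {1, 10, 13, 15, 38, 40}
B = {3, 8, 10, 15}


Set A = {1, 10, 13, 15, 38, 40}, |A| = 6
Set B = {3, 8, 10, 15}, |B| = 4
A ∩ B = {10, 15}, |A ∩ B| = 2
|A ∪ B| = |A| + |B| - |A ∩ B| = 6 + 4 - 2 = 8

8


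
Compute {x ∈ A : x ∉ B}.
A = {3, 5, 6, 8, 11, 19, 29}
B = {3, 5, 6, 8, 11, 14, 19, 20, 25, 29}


Set A = {3, 5, 6, 8, 11, 19, 29}
Set B = {3, 5, 6, 8, 11, 14, 19, 20, 25, 29}
Check each element of A against B:
3 ∈ B, 5 ∈ B, 6 ∈ B, 8 ∈ B, 11 ∈ B, 19 ∈ B, 29 ∈ B
Elements of A not in B: {}

{}


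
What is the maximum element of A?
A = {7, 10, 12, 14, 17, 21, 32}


Set A = {7, 10, 12, 14, 17, 21, 32}
Elements in ascending order: 7, 10, 12, 14, 17, 21, 32
The largest element is 32.

32


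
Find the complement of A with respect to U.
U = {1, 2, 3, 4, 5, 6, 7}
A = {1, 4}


Universal set U = {1, 2, 3, 4, 5, 6, 7}
Set A = {1, 4}
A' = U \ A = elements in U but not in A
Checking each element of U:
1 (in A, exclude), 2 (not in A, include), 3 (not in A, include), 4 (in A, exclude), 5 (not in A, include), 6 (not in A, include), 7 (not in A, include)
A' = {2, 3, 5, 6, 7}

{2, 3, 5, 6, 7}


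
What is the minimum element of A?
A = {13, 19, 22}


Set A = {13, 19, 22}
Elements in ascending order: 13, 19, 22
The smallest element is 13.

13


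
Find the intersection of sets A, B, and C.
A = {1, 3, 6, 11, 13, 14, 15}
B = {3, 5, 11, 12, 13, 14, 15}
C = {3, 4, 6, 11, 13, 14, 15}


Set A = {1, 3, 6, 11, 13, 14, 15}
Set B = {3, 5, 11, 12, 13, 14, 15}
Set C = {3, 4, 6, 11, 13, 14, 15}
First, A ∩ B = {3, 11, 13, 14, 15}
Then, (A ∩ B) ∩ C = {3, 11, 13, 14, 15}

{3, 11, 13, 14, 15}


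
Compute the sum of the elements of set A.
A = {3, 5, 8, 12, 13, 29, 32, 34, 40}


Set A = {3, 5, 8, 12, 13, 29, 32, 34, 40}
Sum = 3 + 5 + 8 + 12 + 13 + 29 + 32 + 34 + 40 = 176

176


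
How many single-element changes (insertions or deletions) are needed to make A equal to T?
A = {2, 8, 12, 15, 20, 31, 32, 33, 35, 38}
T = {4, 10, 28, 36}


Set A = {2, 8, 12, 15, 20, 31, 32, 33, 35, 38}
Set T = {4, 10, 28, 36}
Elements to remove from A (in A, not in T): {2, 8, 12, 15, 20, 31, 32, 33, 35, 38} → 10 removals
Elements to add to A (in T, not in A): {4, 10, 28, 36} → 4 additions
Total edits = 10 + 4 = 14

14


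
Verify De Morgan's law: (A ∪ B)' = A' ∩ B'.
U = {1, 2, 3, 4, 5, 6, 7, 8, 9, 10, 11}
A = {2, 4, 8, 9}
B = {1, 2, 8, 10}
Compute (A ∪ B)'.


U = {1, 2, 3, 4, 5, 6, 7, 8, 9, 10, 11}
A = {2, 4, 8, 9}, B = {1, 2, 8, 10}
A ∪ B = {1, 2, 4, 8, 9, 10}
(A ∪ B)' = U \ (A ∪ B) = {3, 5, 6, 7, 11}
Verification via A' ∩ B': A' = {1, 3, 5, 6, 7, 10, 11}, B' = {3, 4, 5, 6, 7, 9, 11}
A' ∩ B' = {3, 5, 6, 7, 11} ✓

{3, 5, 6, 7, 11}


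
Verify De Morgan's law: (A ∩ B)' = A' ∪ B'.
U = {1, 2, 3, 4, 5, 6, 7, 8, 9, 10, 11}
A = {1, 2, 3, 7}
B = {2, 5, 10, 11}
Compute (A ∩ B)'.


U = {1, 2, 3, 4, 5, 6, 7, 8, 9, 10, 11}
A = {1, 2, 3, 7}, B = {2, 5, 10, 11}
A ∩ B = {2}
(A ∩ B)' = U \ (A ∩ B) = {1, 3, 4, 5, 6, 7, 8, 9, 10, 11}
Verification via A' ∪ B': A' = {4, 5, 6, 8, 9, 10, 11}, B' = {1, 3, 4, 6, 7, 8, 9}
A' ∪ B' = {1, 3, 4, 5, 6, 7, 8, 9, 10, 11} ✓

{1, 3, 4, 5, 6, 7, 8, 9, 10, 11}


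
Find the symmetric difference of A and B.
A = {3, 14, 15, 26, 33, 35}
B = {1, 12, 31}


Set A = {3, 14, 15, 26, 33, 35}
Set B = {1, 12, 31}
A △ B = (A \ B) ∪ (B \ A)
Elements in A but not B: {3, 14, 15, 26, 33, 35}
Elements in B but not A: {1, 12, 31}
A △ B = {1, 3, 12, 14, 15, 26, 31, 33, 35}

{1, 3, 12, 14, 15, 26, 31, 33, 35}


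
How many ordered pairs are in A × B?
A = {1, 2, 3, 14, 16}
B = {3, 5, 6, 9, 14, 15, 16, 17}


Set A = {1, 2, 3, 14, 16} has 5 elements.
Set B = {3, 5, 6, 9, 14, 15, 16, 17} has 8 elements.
|A × B| = |A| × |B| = 5 × 8 = 40

40


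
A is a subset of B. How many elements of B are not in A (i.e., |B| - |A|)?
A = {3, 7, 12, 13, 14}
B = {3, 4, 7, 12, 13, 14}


Set A = {3, 7, 12, 13, 14}, |A| = 5
Set B = {3, 4, 7, 12, 13, 14}, |B| = 6
Since A ⊆ B: B \ A = {4}
|B| - |A| = 6 - 5 = 1

1


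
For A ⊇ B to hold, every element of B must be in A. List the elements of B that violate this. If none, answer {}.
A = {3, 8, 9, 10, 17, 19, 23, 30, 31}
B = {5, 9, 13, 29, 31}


Set A = {3, 8, 9, 10, 17, 19, 23, 30, 31}
Set B = {5, 9, 13, 29, 31}
Check each element of B against A:
5 ∉ A (include), 9 ∈ A, 13 ∉ A (include), 29 ∉ A (include), 31 ∈ A
Elements of B not in A: {5, 13, 29}

{5, 13, 29}


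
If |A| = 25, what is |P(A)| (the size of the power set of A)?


The set has 25 elements.
The power set contains all possible subsets.
|P(A)| = 2^|A| = 2^25 = 33554432

33554432


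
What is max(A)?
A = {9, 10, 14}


Set A = {9, 10, 14}
Elements in ascending order: 9, 10, 14
The largest element is 14.

14


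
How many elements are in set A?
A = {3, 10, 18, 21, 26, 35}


Set A = {3, 10, 18, 21, 26, 35}
Listing elements: 3, 10, 18, 21, 26, 35
Counting: 6 elements
|A| = 6

6


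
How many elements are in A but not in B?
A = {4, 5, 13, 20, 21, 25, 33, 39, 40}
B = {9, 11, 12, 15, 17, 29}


Set A = {4, 5, 13, 20, 21, 25, 33, 39, 40}
Set B = {9, 11, 12, 15, 17, 29}
A \ B = {4, 5, 13, 20, 21, 25, 33, 39, 40}
|A \ B| = 9

9


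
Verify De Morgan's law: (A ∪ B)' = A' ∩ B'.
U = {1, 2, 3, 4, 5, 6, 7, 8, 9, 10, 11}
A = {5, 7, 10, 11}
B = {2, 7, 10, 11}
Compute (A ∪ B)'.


U = {1, 2, 3, 4, 5, 6, 7, 8, 9, 10, 11}
A = {5, 7, 10, 11}, B = {2, 7, 10, 11}
A ∪ B = {2, 5, 7, 10, 11}
(A ∪ B)' = U \ (A ∪ B) = {1, 3, 4, 6, 8, 9}
Verification via A' ∩ B': A' = {1, 2, 3, 4, 6, 8, 9}, B' = {1, 3, 4, 5, 6, 8, 9}
A' ∩ B' = {1, 3, 4, 6, 8, 9} ✓

{1, 3, 4, 6, 8, 9}


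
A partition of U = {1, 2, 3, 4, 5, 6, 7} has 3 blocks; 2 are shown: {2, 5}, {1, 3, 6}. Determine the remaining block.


U = {1, 2, 3, 4, 5, 6, 7}
Shown blocks: {2, 5}, {1, 3, 6}
A partition's blocks are pairwise disjoint and cover U, so the missing block = U \ (union of shown blocks).
Union of shown blocks: {1, 2, 3, 5, 6}
Missing block = U \ (union) = {4, 7}

{4, 7}


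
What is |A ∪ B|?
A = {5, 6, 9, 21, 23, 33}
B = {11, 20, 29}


Set A = {5, 6, 9, 21, 23, 33}, |A| = 6
Set B = {11, 20, 29}, |B| = 3
A ∩ B = {}, |A ∩ B| = 0
|A ∪ B| = |A| + |B| - |A ∩ B| = 6 + 3 - 0 = 9

9


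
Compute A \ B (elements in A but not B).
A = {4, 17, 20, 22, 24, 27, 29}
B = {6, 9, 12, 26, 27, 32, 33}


Set A = {4, 17, 20, 22, 24, 27, 29}
Set B = {6, 9, 12, 26, 27, 32, 33}
A \ B includes elements in A that are not in B.
Check each element of A:
4 (not in B, keep), 17 (not in B, keep), 20 (not in B, keep), 22 (not in B, keep), 24 (not in B, keep), 27 (in B, remove), 29 (not in B, keep)
A \ B = {4, 17, 20, 22, 24, 29}

{4, 17, 20, 22, 24, 29}
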